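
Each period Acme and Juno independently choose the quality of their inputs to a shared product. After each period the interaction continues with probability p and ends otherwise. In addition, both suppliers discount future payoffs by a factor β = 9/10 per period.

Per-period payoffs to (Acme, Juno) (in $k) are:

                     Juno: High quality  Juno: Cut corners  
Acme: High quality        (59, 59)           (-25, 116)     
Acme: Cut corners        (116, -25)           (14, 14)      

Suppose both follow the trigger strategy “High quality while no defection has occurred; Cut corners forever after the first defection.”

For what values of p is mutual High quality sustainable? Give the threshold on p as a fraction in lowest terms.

Expected continuation weight on next period's payoff is β·p = 9/10·p, which plays the role of the discount factor.
Cooperation requires 9/10·p ≥ (116−59)/(116−14) = 19/34, hence p ≥ 95/153.

95/153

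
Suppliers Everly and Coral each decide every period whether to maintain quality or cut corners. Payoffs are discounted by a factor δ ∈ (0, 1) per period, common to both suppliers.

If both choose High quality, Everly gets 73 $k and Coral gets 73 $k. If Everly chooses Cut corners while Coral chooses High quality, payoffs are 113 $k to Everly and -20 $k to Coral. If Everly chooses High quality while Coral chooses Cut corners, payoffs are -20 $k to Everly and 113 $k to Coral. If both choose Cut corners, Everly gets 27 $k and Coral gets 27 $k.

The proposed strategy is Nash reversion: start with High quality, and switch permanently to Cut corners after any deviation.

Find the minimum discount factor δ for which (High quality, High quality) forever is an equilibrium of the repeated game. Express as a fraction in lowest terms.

One-period gain from deviating is 113 − 73 = 40. The loss is 73 − 27 = 46 in every subsequent period, with present value 46·δ/(1−δ).
Deviation is unprofitable when 46·δ/(1−δ) ≥ 40, i.e. δ/(1−δ) ≥ 20/23.
Equivalently δ ≥ 40/(40+46) = 20/43.

20/43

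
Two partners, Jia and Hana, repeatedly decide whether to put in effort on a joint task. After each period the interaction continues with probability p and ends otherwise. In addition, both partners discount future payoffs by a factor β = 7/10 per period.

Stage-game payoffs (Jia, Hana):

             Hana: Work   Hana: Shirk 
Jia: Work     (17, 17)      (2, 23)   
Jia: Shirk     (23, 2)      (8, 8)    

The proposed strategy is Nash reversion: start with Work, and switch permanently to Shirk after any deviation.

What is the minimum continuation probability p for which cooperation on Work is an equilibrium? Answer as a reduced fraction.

With continuation probability p and discount β, the effective per-period discount factor is βp.
Grim-trigger IC: βp ≥ (23−17)/(23−8) = 2/5.
So p ≥ (2/5)/(7/10) = 4/7.

4/7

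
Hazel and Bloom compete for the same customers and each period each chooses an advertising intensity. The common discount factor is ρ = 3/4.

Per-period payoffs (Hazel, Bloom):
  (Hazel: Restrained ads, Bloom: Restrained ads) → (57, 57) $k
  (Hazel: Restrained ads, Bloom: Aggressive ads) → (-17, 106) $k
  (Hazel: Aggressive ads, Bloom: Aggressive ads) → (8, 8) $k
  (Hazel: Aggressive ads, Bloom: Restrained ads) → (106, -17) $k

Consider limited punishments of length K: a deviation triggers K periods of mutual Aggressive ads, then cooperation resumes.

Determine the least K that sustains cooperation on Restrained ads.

2

No profitable deviation requires (57−8)(ρ+…+ρ^K) ≥ 106−57, i.e. ρ+…+ρ^K ≥ 1 ≈ 1.0000.
With ρ = 3/4, the partial sums are K=1: 0.7500, K=2: 1.3125.
K = 2 is the first length at which the sum reaches 1.0000.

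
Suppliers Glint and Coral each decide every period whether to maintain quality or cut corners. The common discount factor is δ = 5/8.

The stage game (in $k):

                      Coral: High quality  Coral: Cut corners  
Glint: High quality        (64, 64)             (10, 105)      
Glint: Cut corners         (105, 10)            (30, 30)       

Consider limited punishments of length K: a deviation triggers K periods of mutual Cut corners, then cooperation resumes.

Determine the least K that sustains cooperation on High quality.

IC: δ(1−δ^K)/(1−δ) ≥ (105−64)/(64−30) = 41/34.
With δ = 5/8: need 1 − δ^K ≥ 41/34·(1−5/8)/(5/8), i.e. δ^K ≤ 0.2765.
Since (5/8)^2 = 0.3906 and (5/8)^3 = 0.2441, the smallest such K is 3.

3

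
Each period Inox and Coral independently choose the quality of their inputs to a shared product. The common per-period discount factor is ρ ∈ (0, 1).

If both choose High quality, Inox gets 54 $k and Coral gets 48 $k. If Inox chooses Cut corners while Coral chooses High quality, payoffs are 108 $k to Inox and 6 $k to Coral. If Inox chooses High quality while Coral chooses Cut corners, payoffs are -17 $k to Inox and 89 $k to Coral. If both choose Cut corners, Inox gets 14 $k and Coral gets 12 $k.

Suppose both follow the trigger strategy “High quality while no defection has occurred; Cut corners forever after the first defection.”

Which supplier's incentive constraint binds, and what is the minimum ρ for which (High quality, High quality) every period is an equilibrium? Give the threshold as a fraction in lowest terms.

Inox; ρ ≥ 27/47

Inox: cooperation gives 54 each period; deviation gives 108 once then 14 forever.
  54/(1−ρ) ≥ 108 + 14ρ/(1−ρ) ⇒ ρ ≥ 54/94 = 27/47.
Coral: cooperation gives 48 each period; deviation gives 89 once then 12 forever.
  ρ ≥ 41/77.
Both must hold, so the binding constraint is Inox's: ρ ≥ 27/47.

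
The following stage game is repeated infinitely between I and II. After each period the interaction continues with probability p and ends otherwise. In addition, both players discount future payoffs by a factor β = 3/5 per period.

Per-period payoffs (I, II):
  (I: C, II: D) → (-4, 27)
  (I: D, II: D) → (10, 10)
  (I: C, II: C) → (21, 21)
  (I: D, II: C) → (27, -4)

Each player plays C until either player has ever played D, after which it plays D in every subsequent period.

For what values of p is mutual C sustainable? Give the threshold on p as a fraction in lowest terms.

10/17

Expected continuation weight on next period's payoff is β·p = 3/5·p, which plays the role of the discount factor.
Cooperation requires 3/5·p ≥ (27−21)/(27−10) = 6/17, hence p ≥ 10/17.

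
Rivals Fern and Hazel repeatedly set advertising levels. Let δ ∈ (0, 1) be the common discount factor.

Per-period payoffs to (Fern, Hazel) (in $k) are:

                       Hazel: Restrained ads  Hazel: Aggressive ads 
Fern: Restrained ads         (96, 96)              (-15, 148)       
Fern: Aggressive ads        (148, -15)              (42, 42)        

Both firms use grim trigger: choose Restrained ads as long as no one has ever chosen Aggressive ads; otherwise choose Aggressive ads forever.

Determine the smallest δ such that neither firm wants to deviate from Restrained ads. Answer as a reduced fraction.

26/53

Under grim trigger the critical discount factor is (T−C)/(T−P) with T = 148, C = 96, P = 42.
δ* = (148−96)/(148−42) = 52/106 = 26/53.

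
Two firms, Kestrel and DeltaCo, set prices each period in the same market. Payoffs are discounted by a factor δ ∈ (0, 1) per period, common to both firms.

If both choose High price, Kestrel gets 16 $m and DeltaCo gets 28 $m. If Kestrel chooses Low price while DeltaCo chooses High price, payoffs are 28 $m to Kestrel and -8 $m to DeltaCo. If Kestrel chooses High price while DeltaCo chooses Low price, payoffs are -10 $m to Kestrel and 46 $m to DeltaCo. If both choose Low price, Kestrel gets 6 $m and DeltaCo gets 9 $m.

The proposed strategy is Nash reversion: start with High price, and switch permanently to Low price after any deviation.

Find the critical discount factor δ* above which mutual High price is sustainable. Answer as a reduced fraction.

Kestrel: cooperation gives 16 each period; deviation gives 28 once then 6 forever.
  16/(1−δ) ≥ 28 + 6δ/(1−δ) ⇒ δ ≥ 12/22 = 6/11.
DeltaCo: cooperation gives 28 each period; deviation gives 46 once then 9 forever.
  δ ≥ 18/37.
Both must hold, so the binding constraint is Kestrel's: δ ≥ 6/11.

6/11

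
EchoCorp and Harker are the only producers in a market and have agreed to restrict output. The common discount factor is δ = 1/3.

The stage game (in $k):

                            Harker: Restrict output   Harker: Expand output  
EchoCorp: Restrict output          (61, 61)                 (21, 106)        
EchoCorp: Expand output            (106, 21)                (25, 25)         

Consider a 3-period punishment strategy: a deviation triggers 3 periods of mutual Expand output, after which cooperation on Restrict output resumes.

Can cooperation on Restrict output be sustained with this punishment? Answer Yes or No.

No

IC: δ+…+δ^3 ≥ (106−61)/(61−25) = 5/4.
At δ = 1/3: partial sum = 0.4815 < 1.2500. Cooperation not sustainable.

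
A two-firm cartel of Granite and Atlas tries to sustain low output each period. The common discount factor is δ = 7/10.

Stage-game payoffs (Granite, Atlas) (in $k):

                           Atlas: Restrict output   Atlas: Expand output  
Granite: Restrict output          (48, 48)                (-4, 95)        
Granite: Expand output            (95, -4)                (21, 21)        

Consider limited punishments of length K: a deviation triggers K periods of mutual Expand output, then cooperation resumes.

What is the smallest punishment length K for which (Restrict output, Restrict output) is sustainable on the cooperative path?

No profitable deviation requires (48−21)(δ+…+δ^K) ≥ 95−48, i.e. δ+…+δ^K ≥ 47/27 ≈ 1.7407.
With δ = 7/10, the partial sums are K=1: 0.7000, K=2: 1.1900, K=3: 1.5330, K=4: 1.7731.
K = 4 is the first length at which the sum reaches 1.7407.

4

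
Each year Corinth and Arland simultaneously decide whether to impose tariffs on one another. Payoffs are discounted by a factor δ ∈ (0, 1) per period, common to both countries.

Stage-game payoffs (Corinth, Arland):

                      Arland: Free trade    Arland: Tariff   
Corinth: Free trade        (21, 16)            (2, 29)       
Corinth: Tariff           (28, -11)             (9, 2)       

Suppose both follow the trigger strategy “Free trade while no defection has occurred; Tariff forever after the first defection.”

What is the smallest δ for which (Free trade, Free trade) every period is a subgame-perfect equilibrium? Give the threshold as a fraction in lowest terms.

Corinth: cooperation gives 21 each period; deviation gives 28 once then 9 forever.
  21/(1−δ) ≥ 28 + 9δ/(1−δ) ⇒ δ ≥ 7/19.
Arland: cooperation gives 16 each period; deviation gives 29 once then 2 forever.
  δ ≥ 13/27.
Both must hold, so the binding constraint is Arland's: δ ≥ 13/27.

13/27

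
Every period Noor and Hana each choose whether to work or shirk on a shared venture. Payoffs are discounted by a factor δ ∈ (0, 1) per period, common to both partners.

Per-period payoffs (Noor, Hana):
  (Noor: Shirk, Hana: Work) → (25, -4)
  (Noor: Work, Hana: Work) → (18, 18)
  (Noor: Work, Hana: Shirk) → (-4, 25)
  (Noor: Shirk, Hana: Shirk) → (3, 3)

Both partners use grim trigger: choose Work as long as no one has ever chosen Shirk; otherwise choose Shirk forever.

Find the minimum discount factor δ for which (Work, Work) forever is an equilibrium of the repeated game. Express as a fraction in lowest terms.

Under grim trigger the critical discount factor is (T−C)/(T−P) with T = 25, C = 18, P = 3.
δ* = (25−18)/(25−3) = 7/22.

7/22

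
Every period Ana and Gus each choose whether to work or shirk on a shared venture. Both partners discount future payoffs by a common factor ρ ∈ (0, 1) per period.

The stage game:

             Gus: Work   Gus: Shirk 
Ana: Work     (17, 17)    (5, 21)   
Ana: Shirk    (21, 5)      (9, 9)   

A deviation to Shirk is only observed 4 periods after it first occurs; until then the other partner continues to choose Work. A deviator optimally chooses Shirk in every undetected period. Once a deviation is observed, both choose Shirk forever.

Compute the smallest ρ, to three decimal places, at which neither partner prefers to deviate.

0.760

A deviator earns 21 for 4 periods, then 9 forever; cooperating earns 17 forever. Multiplying the IC by (1−ρ):
17 ≥ 21(1−ρ^4) + 9ρ^4, so 12·ρ^4 ≥ 4 and ρ^4 ≥ 1/3.
ρ ≥ (1/3)^(1/4) ≈ 0.760.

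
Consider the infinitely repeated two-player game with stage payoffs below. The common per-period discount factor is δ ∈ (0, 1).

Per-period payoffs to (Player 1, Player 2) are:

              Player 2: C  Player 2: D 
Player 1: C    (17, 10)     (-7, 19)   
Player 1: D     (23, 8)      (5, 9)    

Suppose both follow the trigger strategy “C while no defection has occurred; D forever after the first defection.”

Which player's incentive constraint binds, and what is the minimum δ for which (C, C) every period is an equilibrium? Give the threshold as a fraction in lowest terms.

Player 1's threshold: (23−17)/(23−5) = 1/3.
Player 2's threshold: (19−10)/(19−9) = 9/10.
1/3 < 9/10, so Player 2 binds and δ* = 9/10.

Player 2; δ ≥ 9/10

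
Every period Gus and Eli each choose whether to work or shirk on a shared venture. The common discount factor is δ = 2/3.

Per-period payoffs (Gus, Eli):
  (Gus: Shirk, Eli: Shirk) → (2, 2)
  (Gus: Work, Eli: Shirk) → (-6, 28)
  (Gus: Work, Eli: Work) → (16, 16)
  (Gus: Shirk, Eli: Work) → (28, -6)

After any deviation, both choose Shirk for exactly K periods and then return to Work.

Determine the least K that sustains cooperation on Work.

2

No profitable deviation requires (16−2)(δ+…+δ^K) ≥ 28−16, i.e. δ+…+δ^K ≥ 6/7 ≈ 0.8571.
With δ = 2/3, the partial sums are K=1: 0.6667, K=2: 1.1111.
K = 2 is the first length at which the sum reaches 0.8571.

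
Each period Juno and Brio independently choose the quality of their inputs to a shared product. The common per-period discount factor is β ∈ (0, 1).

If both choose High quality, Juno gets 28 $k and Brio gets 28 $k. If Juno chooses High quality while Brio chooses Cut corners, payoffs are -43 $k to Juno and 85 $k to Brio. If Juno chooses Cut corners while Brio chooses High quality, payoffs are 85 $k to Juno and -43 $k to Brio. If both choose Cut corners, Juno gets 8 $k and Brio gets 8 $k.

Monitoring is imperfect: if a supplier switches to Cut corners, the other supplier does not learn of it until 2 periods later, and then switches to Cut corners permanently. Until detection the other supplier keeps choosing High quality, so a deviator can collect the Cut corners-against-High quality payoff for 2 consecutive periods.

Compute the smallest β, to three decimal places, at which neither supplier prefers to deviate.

A deviator earns 85 for 2 periods, then 8 forever; cooperating earns 28 forever. Multiplying the IC by (1−β):
28 ≥ 85(1−β^2) + 8β^2, so 77·β^2 ≥ 57 and β^2 ≥ 57/77.
β ≥ (57/77)^(1/2) ≈ 0.860.

0.860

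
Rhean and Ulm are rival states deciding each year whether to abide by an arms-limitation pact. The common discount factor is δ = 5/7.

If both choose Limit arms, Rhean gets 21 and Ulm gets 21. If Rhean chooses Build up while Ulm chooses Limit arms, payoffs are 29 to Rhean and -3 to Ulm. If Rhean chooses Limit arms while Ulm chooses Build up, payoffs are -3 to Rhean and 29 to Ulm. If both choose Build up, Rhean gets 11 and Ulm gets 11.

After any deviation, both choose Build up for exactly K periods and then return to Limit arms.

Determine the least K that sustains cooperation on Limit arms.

IC: δ(1−δ^K)/(1−δ) ≥ (29−21)/(21−11) = 4/5.
With δ = 5/7: need 1 − δ^K ≥ 4/5·(1−5/7)/(5/7), i.e. δ^K ≤ 0.6800.
Since (5/7)^1 = 0.7143 and (5/7)^2 = 0.5102, the smallest such K is 2.

2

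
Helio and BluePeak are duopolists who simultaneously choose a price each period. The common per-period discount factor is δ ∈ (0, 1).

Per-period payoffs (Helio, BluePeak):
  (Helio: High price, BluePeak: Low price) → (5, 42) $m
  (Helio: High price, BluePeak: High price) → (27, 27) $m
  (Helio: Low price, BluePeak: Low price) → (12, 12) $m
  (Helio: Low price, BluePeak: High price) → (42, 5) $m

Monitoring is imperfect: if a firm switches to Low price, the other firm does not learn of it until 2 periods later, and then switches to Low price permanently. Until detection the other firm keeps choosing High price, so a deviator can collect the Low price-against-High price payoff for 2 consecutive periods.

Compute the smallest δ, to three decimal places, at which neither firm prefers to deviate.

A deviator earns 42 for 2 periods, then 12 forever; cooperating earns 27 forever. Multiplying the IC by (1−δ):
27 ≥ 42(1−δ^2) + 12δ^2, so 30·δ^2 ≥ 15 and δ^2 ≥ 1/2.
δ ≥ (1/2)^(1/2) ≈ 0.707.

0.707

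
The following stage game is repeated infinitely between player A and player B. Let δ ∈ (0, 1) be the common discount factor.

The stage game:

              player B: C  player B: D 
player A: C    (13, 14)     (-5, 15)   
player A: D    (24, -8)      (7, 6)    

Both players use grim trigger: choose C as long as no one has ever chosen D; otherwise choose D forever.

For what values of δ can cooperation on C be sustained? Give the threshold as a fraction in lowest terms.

11/17

player A's threshold: (24−13)/(24−7) = 11/17.
player B's threshold: (15−14)/(15−6) = 1/9.
11/17 > 1/9, so player A binds and δ* = 11/17.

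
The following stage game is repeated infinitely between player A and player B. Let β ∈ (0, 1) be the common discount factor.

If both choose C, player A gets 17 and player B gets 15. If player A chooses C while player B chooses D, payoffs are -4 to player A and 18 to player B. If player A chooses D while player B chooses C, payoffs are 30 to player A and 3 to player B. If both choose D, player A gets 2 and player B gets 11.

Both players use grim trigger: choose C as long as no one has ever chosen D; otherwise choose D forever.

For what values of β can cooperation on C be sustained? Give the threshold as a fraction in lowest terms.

player A's threshold: (30−17)/(30−2) = 13/28.
player B's threshold: (18−15)/(18−11) = 3/7.
13/28 > 3/7, so player A binds and β* = 13/28.

13/28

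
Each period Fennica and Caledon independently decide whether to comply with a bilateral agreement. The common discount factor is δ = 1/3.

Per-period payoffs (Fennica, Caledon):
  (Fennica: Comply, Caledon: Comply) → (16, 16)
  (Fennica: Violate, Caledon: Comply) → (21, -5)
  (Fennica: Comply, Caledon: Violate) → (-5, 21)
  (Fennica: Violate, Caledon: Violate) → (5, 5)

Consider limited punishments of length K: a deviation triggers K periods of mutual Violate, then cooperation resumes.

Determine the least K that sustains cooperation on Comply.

3

IC: δ(1−δ^K)/(1−δ) ≥ (21−16)/(16−5) = 5/11.
With δ = 1/3: need 1 − δ^K ≥ 5/11·(1−1/3)/(1/3), i.e. δ^K ≤ 0.0909.
Since (1/3)^2 = 0.1111 and (1/3)^3 = 0.0370, the smallest such K is 3.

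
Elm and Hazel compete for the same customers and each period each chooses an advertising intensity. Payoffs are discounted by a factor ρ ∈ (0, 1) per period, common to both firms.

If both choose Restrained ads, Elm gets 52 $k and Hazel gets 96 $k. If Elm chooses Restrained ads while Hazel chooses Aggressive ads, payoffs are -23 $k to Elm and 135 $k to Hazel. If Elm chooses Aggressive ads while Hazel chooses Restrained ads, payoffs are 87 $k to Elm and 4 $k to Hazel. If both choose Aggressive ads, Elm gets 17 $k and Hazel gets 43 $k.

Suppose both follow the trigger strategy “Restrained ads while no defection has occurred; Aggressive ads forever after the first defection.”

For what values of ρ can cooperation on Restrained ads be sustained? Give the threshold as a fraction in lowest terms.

For Elm: deviation gain 87−52 = 35, per-period punishment loss 52−17 = 35. IC gives ρ ≥ 35/70 = 1/2.
For Hazel: gain 39, loss 53 per period, so ρ ≥ 39/92.
The tighter constraint is Elm's, so cooperation needs ρ ≥ 1/2.

1/2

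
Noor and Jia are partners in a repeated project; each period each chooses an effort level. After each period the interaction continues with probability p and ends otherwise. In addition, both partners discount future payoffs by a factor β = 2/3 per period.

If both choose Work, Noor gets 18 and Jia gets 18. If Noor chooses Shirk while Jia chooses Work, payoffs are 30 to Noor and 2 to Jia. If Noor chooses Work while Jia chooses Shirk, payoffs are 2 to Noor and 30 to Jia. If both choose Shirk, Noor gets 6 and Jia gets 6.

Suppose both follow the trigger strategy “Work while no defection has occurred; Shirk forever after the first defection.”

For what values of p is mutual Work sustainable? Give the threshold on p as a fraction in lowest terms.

Expected continuation weight on next period's payoff is β·p = 2/3·p, which plays the role of the discount factor.
Cooperation requires 2/3·p ≥ (30−18)/(30−6) = 1/2, hence p ≥ 3/4.

3/4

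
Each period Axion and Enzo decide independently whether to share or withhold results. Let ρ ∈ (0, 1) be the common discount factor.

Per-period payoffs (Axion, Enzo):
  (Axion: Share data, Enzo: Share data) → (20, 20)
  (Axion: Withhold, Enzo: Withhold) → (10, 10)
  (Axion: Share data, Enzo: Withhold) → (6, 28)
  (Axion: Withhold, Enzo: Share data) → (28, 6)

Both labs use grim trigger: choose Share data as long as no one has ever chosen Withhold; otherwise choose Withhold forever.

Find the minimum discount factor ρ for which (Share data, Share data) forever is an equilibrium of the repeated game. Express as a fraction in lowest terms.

Cooperation forever yields 20 each period: 20/(1−ρ).
Deviating yields 28 once, then 10 forever: 28 + 10ρ/(1−ρ).
No profitable deviation requires 20/(1−ρ) ≥ 28 + 10ρ/(1−ρ).
Multiplying by (1−ρ): 20 ≥ 28(1−ρ) + 10ρ = 28 − 18ρ.
So 18ρ ≥ 8, i.e. ρ ≥ 8/18 = 4/9.

4/9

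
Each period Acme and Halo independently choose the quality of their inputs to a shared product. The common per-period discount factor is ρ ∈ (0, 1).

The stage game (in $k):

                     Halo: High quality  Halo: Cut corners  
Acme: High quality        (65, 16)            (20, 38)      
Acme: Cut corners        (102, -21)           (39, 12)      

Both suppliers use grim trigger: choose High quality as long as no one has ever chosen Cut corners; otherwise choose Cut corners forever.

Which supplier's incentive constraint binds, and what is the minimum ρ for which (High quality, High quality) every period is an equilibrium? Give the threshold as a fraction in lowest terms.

Halo; ρ ≥ 11/13

Acme's threshold: (102−65)/(102−39) = 37/63.
Halo's threshold: (38−16)/(38−12) = 11/13.
37/63 < 11/13, so Halo binds and ρ* = 11/13.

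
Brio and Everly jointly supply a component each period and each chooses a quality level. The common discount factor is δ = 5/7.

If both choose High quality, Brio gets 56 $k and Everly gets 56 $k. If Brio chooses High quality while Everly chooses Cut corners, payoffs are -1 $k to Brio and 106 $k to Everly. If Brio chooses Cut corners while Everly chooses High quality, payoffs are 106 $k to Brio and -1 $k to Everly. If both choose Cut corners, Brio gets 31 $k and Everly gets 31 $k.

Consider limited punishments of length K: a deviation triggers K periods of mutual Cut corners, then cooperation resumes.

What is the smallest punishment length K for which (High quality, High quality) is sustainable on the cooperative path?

Need Σ_{k=1}^{K} δ^k ≥ (106−56)/(56−31) = 2.0000 at δ = 5/7.
At K = 4 the sum is 1.8492 < 2.0000; at K = 5 it is 2.0352 ≥ 2.0000.
So the minimum punishment length is K = 5.

5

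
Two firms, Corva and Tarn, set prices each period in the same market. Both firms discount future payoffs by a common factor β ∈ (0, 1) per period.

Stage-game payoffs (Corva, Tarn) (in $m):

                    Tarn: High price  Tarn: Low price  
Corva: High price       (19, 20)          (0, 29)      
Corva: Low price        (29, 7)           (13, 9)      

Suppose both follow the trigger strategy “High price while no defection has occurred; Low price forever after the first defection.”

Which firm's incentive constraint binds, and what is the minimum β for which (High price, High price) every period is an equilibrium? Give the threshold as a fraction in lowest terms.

Corva; β ≥ 5/8

Corva: cooperation gives 19 each period; deviation gives 29 once then 13 forever.
  19/(1−β) ≥ 29 + 13β/(1−β) ⇒ β ≥ 10/16 = 5/8.
Tarn: cooperation gives 20 each period; deviation gives 29 once then 9 forever.
  β ≥ 9/20.
Both must hold, so the binding constraint is Corva's: β ≥ 5/8.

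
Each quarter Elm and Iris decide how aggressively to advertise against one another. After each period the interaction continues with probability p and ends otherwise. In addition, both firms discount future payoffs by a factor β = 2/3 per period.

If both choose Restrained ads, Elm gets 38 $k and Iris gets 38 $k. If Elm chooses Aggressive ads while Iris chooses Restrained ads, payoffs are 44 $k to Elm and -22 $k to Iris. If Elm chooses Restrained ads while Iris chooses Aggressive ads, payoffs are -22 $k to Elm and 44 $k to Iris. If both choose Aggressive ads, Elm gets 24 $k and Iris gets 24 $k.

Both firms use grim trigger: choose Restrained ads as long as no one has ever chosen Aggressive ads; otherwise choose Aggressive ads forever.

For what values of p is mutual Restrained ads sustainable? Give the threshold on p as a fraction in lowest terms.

9/20

With continuation probability p and discount β, the effective per-period discount factor is βp.
Grim-trigger IC: βp ≥ (44−38)/(44−24) = 3/10.
So p ≥ (3/10)/(2/3) = 9/20.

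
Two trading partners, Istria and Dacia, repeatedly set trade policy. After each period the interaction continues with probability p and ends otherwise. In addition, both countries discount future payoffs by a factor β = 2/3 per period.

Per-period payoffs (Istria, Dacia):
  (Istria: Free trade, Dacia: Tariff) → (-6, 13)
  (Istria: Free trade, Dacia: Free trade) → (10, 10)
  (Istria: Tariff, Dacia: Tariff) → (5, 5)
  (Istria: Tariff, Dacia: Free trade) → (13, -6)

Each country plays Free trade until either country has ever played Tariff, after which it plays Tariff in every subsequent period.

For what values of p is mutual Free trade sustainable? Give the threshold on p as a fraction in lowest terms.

With continuation probability p and discount β, the effective per-period discount factor is βp.
Grim-trigger IC: βp ≥ (13−10)/(13−5) = 3/8.
So p ≥ (3/8)/(2/3) = 9/16.

9/16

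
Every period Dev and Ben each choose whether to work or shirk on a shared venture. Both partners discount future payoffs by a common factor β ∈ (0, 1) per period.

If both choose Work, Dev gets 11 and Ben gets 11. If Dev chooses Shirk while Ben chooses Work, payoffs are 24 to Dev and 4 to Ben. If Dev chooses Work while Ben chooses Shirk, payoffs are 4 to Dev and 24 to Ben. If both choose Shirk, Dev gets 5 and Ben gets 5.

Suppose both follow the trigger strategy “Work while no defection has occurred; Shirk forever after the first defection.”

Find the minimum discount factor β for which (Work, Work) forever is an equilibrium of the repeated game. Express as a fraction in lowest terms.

Under grim trigger the critical discount factor is (T−C)/(T−P) with T = 24, C = 11, P = 5.
β* = (24−11)/(24−5) = 13/19.

13/19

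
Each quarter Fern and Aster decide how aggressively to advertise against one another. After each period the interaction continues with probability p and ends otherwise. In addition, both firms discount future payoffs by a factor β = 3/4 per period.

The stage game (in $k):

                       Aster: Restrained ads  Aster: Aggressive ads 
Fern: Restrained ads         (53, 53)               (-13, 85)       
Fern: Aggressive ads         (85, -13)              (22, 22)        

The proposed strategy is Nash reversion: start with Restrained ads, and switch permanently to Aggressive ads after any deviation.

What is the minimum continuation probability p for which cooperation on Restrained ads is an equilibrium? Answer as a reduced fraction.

With continuation probability p and discount β, the effective per-period discount factor is βp.
Grim-trigger IC: βp ≥ (85−53)/(85−22) = 32/63.
So p ≥ (32/63)/(3/4) = 128/189.

128/189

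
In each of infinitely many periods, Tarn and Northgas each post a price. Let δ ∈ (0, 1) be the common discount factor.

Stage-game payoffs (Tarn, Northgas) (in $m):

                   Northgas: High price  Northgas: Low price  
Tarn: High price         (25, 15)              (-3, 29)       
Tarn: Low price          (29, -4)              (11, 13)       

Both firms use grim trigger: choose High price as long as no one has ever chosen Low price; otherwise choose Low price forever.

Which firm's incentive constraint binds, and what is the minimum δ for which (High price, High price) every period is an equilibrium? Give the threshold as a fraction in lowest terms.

For Tarn: deviation gain 29−25 = 4, per-period punishment loss 25−11 = 14. IC gives δ ≥ 4/18 = 2/9.
For Northgas: gain 14, loss 2 per period, so δ ≥ 14/16 = 7/8.
The tighter constraint is Northgas's, so cooperation needs δ ≥ 7/8.

Northgas; δ ≥ 7/8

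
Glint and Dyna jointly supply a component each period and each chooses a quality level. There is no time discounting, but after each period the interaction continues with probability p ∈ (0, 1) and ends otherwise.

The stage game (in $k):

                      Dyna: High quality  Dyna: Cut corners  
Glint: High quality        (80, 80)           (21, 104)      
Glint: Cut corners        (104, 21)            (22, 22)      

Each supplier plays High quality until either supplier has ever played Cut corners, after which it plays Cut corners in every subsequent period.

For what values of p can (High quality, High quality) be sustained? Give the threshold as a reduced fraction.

12/41

Expected cooperation value is 80 + p·80 + p²·80 + … = 80/(1−p); deviation gives 104 + p·22/(1−p).
80 ≥ 104(1−p) + 22p ⇒ 82p ≥ 24 ⇒ p ≥ 24/82 = 12/41.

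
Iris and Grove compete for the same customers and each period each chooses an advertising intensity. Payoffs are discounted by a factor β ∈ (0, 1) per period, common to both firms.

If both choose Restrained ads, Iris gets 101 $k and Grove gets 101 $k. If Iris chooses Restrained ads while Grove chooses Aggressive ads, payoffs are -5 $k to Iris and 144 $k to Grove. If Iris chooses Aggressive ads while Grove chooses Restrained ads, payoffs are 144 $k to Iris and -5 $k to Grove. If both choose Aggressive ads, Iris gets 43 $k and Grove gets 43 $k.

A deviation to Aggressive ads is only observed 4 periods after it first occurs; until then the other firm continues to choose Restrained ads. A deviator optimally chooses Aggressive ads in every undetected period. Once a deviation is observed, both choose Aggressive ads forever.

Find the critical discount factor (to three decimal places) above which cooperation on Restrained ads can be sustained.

Deviating for the 4 undetected periods gains 144−101 = 43 per period over cooperation, then loses 101−43 = 58 per period forever once punishment starts.
Gain: 43(1 + β + … + β^3); loss: 58·β^4/(1−β).
No profitable deviation ⇔ 43(1−β^4) ≤ 58·β^4, i.e. β^4 ≥ 43/(43+58) = 43/101.
Hence β ≥ (43/101)^(1/4) ≈ 0.808.

0.808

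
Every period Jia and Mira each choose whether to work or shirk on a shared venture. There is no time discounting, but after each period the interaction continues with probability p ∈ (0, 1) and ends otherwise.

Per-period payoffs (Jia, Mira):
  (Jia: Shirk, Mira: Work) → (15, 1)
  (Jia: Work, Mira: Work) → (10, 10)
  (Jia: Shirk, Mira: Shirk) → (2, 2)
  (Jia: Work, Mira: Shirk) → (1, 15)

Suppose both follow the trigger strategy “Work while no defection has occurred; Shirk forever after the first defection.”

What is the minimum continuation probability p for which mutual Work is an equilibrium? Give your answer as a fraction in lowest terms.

With no time discounting, the continuation probability p plays the role of the discount factor.
Grim-trigger IC: 10/(1−p) ≥ 15 + 2p/(1−p) ⇒ p ≥ (15−10)/(15−2) = 5/13.

5/13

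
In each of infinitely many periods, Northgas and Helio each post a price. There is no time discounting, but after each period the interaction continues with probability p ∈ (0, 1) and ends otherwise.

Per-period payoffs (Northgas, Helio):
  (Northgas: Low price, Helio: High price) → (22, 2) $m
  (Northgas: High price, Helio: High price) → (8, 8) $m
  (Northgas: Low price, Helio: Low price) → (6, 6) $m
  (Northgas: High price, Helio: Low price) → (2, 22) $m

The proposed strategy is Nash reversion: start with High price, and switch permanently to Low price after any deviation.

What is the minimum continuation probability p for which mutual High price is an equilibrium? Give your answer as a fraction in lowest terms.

Expected cooperation value is 8 + p·8 + p²·8 + … = 8/(1−p); deviation gives 22 + p·6/(1−p).
8 ≥ 22(1−p) + 6p ⇒ 16p ≥ 14 ⇒ p ≥ 14/16 = 7/8.

7/8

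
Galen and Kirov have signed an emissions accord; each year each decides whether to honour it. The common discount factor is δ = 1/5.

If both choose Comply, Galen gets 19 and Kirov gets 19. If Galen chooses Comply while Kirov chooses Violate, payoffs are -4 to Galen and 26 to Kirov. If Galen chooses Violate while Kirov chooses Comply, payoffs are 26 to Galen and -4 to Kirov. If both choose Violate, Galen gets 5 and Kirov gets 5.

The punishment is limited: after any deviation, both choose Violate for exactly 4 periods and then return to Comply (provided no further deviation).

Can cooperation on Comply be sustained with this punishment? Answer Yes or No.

A one-shot deviation gives 26 now, then 5 for 4 periods, then back to 19.
Gain from deviating: (26−19) today; loss: (19−5) in each of the next 4 periods.
No-deviation condition: (19−5)(δ+…+δ^4) ≥ 26−19, i.e. δ+…+δ^4 ≥ 1/2.
At δ = 1/5: δ+…+δ^4 = 0.2496 < 0.5000.
So cooperation is not sustainable.

No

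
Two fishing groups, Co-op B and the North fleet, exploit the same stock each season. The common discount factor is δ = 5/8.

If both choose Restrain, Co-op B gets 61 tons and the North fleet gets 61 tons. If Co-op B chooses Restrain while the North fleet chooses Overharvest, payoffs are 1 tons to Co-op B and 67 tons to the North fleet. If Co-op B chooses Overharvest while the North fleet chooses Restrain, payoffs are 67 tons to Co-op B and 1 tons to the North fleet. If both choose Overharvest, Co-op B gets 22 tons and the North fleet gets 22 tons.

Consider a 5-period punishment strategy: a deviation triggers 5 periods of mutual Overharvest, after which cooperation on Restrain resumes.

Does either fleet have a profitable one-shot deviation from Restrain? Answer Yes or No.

No

A one-shot deviation gives 67 now, then 22 for 5 periods, then back to 61.
Gain from deviating: (67−61) today; loss: (61−22) in each of the next 5 periods.
No-deviation condition: (61−22)(δ+…+δ^5) ≥ 67−61, i.e. δ+…+δ^5 ≥ 2/13.
At δ = 5/8: δ+…+δ^5 = 1.5077 ≥ 0.1538.
So cooperation is sustainable.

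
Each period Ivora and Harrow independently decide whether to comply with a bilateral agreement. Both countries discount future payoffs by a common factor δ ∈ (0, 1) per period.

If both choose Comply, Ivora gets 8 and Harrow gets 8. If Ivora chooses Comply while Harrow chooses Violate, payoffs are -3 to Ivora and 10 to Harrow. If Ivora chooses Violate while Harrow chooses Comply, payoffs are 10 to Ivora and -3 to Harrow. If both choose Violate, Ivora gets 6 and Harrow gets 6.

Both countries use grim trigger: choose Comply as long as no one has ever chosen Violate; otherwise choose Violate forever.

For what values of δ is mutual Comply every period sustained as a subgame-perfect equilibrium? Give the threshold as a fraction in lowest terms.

Cooperation forever yields 8 each period: 8/(1−δ).
Deviating yields 10 once, then 6 forever: 10 + 6δ/(1−δ).
No profitable deviation requires 8/(1−δ) ≥ 10 + 6δ/(1−δ).
Multiplying by (1−δ): 8 ≥ 10(1−δ) + 6δ = 10 − 4δ.
So 4δ ≥ 2, i.e. δ ≥ 2/4 = 1/2.

1/2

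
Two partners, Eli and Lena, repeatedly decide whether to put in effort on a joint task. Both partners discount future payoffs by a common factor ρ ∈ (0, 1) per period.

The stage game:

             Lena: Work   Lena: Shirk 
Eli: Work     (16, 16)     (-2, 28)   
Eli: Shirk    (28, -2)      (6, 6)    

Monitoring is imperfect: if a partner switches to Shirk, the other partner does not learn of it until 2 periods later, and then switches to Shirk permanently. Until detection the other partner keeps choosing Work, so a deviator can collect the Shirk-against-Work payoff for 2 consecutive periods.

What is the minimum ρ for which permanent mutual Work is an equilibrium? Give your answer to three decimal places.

A deviator earns 28 for 2 periods, then 6 forever; cooperating earns 16 forever. Multiplying the IC by (1−ρ):
16 ≥ 28(1−ρ^2) + 6ρ^2, so 22·ρ^2 ≥ 12 and ρ^2 ≥ 6/11.
ρ ≥ (6/11)^(1/2) ≈ 0.739.

0.739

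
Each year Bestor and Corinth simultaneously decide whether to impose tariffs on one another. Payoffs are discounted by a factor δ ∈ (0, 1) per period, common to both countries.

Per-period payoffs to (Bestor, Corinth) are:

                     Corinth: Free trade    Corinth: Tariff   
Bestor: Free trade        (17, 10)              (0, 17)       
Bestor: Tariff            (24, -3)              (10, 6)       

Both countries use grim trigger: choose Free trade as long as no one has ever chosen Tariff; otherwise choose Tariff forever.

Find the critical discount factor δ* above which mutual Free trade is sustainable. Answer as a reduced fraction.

7/11

For Bestor: deviation gain 24−17 = 7, per-period punishment loss 17−10 = 7. IC gives δ ≥ 7/14 = 1/2.
For Corinth: gain 7, loss 4 per period, so δ ≥ 7/11.
The tighter constraint is Corinth's, so cooperation needs δ ≥ 7/11.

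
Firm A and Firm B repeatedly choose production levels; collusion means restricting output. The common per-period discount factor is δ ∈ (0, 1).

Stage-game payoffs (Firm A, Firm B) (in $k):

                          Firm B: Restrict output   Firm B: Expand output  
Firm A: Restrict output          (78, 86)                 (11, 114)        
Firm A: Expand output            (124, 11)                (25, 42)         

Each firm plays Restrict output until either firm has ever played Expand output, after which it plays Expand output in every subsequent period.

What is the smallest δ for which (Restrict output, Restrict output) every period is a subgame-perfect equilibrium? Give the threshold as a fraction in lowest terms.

46/99

Firm A: cooperation gives 78 each period; deviation gives 124 once then 25 forever.
  78/(1−δ) ≥ 124 + 25δ/(1−δ) ⇒ δ ≥ 46/99.
Firm B: cooperation gives 86 each period; deviation gives 114 once then 42 forever.
  δ ≥ 28/72 = 7/18.
Both must hold, so the binding constraint is Firm A's: δ ≥ 46/99.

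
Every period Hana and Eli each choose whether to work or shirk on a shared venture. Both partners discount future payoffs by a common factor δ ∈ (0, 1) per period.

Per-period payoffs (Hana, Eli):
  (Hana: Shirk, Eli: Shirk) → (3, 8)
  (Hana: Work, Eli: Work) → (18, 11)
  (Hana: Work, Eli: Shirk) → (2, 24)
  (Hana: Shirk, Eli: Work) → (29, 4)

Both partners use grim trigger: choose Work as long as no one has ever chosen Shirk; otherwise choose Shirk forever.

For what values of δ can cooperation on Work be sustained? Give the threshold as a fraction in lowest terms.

For Hana: deviation gain 29−18 = 11, per-period punishment loss 18−3 = 15. IC gives δ ≥ 11/26.
For Eli: gain 13, loss 3 per period, so δ ≥ 13/16.
The tighter constraint is Eli's, so cooperation needs δ ≥ 13/16.

13/16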